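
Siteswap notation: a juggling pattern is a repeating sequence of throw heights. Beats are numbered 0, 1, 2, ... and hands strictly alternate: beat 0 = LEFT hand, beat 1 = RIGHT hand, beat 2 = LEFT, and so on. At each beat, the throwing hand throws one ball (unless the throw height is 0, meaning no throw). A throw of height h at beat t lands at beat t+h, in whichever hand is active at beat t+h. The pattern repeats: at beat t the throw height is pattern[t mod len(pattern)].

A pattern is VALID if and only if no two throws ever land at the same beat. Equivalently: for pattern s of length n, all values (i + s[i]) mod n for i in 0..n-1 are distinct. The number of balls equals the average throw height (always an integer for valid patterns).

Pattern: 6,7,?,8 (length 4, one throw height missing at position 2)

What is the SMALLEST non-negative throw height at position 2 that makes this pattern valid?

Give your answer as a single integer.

i=0: (0 + 6) mod 4 = 2
i=1: (1 + 7) mod 4 = 0
i=2: s[i]=? (unknown)
i=3: (3 + 8) mod 4 = 3
Known residues: [0, 2, 3]; need a permutation of 0..3, so missing residue r = 1
Need (2 + s) mod 4 = 1; smallest s = (1 - 2) mod 4 = 3

Answer: 3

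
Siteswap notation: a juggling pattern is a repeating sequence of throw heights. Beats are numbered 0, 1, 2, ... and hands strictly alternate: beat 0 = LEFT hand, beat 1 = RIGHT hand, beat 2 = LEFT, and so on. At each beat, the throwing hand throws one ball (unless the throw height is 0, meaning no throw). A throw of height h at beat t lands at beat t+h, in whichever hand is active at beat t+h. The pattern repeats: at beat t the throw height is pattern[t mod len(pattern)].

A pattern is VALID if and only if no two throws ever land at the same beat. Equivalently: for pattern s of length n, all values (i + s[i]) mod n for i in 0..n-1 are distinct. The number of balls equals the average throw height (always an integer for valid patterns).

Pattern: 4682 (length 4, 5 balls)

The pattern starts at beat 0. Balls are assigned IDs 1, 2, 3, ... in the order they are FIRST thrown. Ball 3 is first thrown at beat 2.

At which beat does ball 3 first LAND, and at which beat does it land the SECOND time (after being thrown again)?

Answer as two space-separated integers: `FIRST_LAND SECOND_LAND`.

Beat 0 (L): throw ball1 h=4 -> lands@4:L; in-air after throw: [b1@4:L]
Beat 1 (R): throw ball2 h=6 -> lands@7:R; in-air after throw: [b1@4:L b2@7:R]
Beat 2 (L): throw ball3 h=8 -> lands@10:L; in-air after throw: [b1@4:L b2@7:R b3@10:L]
Beat 3 (R): throw ball4 h=2 -> lands@5:R; in-air after throw: [b1@4:L b4@5:R b2@7:R b3@10:L]
Beat 4 (L): throw ball1 h=4 -> lands@8:L; in-air after throw: [b4@5:R b2@7:R b1@8:L b3@10:L]
Beat 5 (R): throw ball4 h=6 -> lands@11:R; in-air after throw: [b2@7:R b1@8:L b3@10:L b4@11:R]
Beat 6 (L): throw ball5 h=8 -> lands@14:L; in-air after throw: [b2@7:R b1@8:L b3@10:L b4@11:R b5@14:L]
Beat 7 (R): throw ball2 h=2 -> lands@9:R; in-air after throw: [b1@8:L b2@9:R b3@10:L b4@11:R b5@14:L]
Beat 8 (L): throw ball1 h=4 -> lands@12:L; in-air after throw: [b2@9:R b3@10:L b4@11:R b1@12:L b5@14:L]
Beat 9 (R): throw ball2 h=6 -> lands@15:R; in-air after throw: [b3@10:L b4@11:R b1@12:L b5@14:L b2@15:R]
Beat 10 (L): throw ball3 h=8 -> lands@18:L; in-air after throw: [b4@11:R b1@12:L b5@14:L b2@15:R b3@18:L]
Beat 11 (R): throw ball4 h=2 -> lands@13:R; in-air after throw: [b1@12:L b4@13:R b5@14:L b2@15:R b3@18:L]
Beat 12 (L): throw ball1 h=4 -> lands@16:L; in-air after throw: [b4@13:R b5@14:L b2@15:R b1@16:L b3@18:L]
Beat 13 (R): throw ball4 h=6 -> lands@19:R; in-air after throw: [b5@14:L b2@15:R b1@16:L b3@18:L b4@19:R]
Beat 14 (L): throw ball5 h=8 -> lands@22:L; in-air after throw: [b2@15:R b1@16:L b3@18:L b4@19:R b5@22:L]
Beat 15 (R): throw ball2 h=2 -> lands@17:R; in-air after throw: [b1@16:L b2@17:R b3@18:L b4@19:R b5@22:L]
Beat 16 (L): throw ball1 h=4 -> lands@20:L; in-air after throw: [b2@17:R b3@18:L b4@19:R b1@20:L b5@22:L]
Beat 17 (R): throw ball2 h=6 -> lands@23:R; in-air after throw: [b3@18:L b4@19:R b1@20:L b5@22:L b2@23:R]
Beat 18 (L): throw ball3 h=8 -> lands@26:L; in-air after throw: [b4@19:R b1@20:L b5@22:L b2@23:R b3@26:L]
Ball 3: thrown@2 h=8 -> first land @10; rethrown@10 h=8 -> second land @18

Answer: 10 18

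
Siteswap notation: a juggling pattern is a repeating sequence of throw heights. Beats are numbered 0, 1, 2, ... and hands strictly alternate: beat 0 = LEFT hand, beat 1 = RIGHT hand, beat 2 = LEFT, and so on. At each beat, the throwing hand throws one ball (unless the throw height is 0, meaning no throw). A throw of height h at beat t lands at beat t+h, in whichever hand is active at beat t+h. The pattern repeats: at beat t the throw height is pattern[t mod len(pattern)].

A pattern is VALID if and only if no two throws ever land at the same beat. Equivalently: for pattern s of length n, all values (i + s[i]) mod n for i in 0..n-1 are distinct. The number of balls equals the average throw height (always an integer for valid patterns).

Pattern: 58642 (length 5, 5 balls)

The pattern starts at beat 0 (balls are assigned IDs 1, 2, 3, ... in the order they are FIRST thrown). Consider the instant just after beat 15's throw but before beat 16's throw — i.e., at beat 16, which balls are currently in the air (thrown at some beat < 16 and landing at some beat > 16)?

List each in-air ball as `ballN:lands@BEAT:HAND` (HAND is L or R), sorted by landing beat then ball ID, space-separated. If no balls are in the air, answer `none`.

Beat 0 (L): throw ball1 h=5 -> lands@5:R; in-air after throw: [b1@5:R]
Beat 1 (R): throw ball2 h=8 -> lands@9:R; in-air after throw: [b1@5:R b2@9:R]
Beat 2 (L): throw ball3 h=6 -> lands@8:L; in-air after throw: [b1@5:R b3@8:L b2@9:R]
Beat 3 (R): throw ball4 h=4 -> lands@7:R; in-air after throw: [b1@5:R b4@7:R b3@8:L b2@9:R]
Beat 4 (L): throw ball5 h=2 -> lands@6:L; in-air after throw: [b1@5:R b5@6:L b4@7:R b3@8:L b2@9:R]
Beat 5 (R): throw ball1 h=5 -> lands@10:L; in-air after throw: [b5@6:L b4@7:R b3@8:L b2@9:R b1@10:L]
Beat 6 (L): throw ball5 h=8 -> lands@14:L; in-air after throw: [b4@7:R b3@8:L b2@9:R b1@10:L b5@14:L]
Beat 7 (R): throw ball4 h=6 -> lands@13:R; in-air after throw: [b3@8:L b2@9:R b1@10:L b4@13:R b5@14:L]
Beat 8 (L): throw ball3 h=4 -> lands@12:L; in-air after throw: [b2@9:R b1@10:L b3@12:L b4@13:R b5@14:L]
Beat 9 (R): throw ball2 h=2 -> lands@11:R; in-air after throw: [b1@10:L b2@11:R b3@12:L b4@13:R b5@14:L]
Beat 10 (L): throw ball1 h=5 -> lands@15:R; in-air after throw: [b2@11:R b3@12:L b4@13:R b5@14:L b1@15:R]
Beat 11 (R): throw ball2 h=8 -> lands@19:R; in-air after throw: [b3@12:L b4@13:R b5@14:L b1@15:R b2@19:R]
Beat 12 (L): throw ball3 h=6 -> lands@18:L; in-air after throw: [b4@13:R b5@14:L b1@15:R b3@18:L b2@19:R]
Beat 13 (R): throw ball4 h=4 -> lands@17:R; in-air after throw: [b5@14:L b1@15:R b4@17:R b3@18:L b2@19:R]
Beat 14 (L): throw ball5 h=2 -> lands@16:L; in-air after throw: [b1@15:R b5@16:L b4@17:R b3@18:L b2@19:R]
Beat 15 (R): throw ball1 h=5 -> lands@20:L; in-air after throw: [b5@16:L b4@17:R b3@18:L b2@19:R b1@20:L]
Beat 16 (L): throw ball5 h=8 -> lands@24:L; in-air after throw: [b4@17:R b3@18:L b2@19:R b1@20:L b5@24:L]

Answer: ball4:lands@17:R ball3:lands@18:L ball2:lands@19:R ball1:lands@20:L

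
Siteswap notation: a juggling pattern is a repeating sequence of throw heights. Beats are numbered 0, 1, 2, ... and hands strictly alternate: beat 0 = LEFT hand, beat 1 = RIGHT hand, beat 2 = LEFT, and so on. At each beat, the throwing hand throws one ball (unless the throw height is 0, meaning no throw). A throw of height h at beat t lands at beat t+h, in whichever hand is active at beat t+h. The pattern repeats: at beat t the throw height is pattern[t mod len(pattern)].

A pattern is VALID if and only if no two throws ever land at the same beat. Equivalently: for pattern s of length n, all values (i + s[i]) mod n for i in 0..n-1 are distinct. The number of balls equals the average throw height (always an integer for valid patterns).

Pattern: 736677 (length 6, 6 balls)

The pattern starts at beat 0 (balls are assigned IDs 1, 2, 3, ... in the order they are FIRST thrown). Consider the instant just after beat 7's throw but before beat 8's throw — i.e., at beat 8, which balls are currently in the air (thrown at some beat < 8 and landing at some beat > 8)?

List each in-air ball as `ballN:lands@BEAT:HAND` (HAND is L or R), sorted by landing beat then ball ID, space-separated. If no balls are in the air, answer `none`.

Beat 0 (L): throw ball1 h=7 -> lands@7:R; in-air after throw: [b1@7:R]
Beat 1 (R): throw ball2 h=3 -> lands@4:L; in-air after throw: [b2@4:L b1@7:R]
Beat 2 (L): throw ball3 h=6 -> lands@8:L; in-air after throw: [b2@4:L b1@7:R b3@8:L]
Beat 3 (R): throw ball4 h=6 -> lands@9:R; in-air after throw: [b2@4:L b1@7:R b3@8:L b4@9:R]
Beat 4 (L): throw ball2 h=7 -> lands@11:R; in-air after throw: [b1@7:R b3@8:L b4@9:R b2@11:R]
Beat 5 (R): throw ball5 h=7 -> lands@12:L; in-air after throw: [b1@7:R b3@8:L b4@9:R b2@11:R b5@12:L]
Beat 6 (L): throw ball6 h=7 -> lands@13:R; in-air after throw: [b1@7:R b3@8:L b4@9:R b2@11:R b5@12:L b6@13:R]
Beat 7 (R): throw ball1 h=3 -> lands@10:L; in-air after throw: [b3@8:L b4@9:R b1@10:L b2@11:R b5@12:L b6@13:R]
Beat 8 (L): throw ball3 h=6 -> lands@14:L; in-air after throw: [b4@9:R b1@10:L b2@11:R b5@12:L b6@13:R b3@14:L]

Answer: ball4:lands@9:R ball1:lands@10:L ball2:lands@11:R ball5:lands@12:L ball6:lands@13:R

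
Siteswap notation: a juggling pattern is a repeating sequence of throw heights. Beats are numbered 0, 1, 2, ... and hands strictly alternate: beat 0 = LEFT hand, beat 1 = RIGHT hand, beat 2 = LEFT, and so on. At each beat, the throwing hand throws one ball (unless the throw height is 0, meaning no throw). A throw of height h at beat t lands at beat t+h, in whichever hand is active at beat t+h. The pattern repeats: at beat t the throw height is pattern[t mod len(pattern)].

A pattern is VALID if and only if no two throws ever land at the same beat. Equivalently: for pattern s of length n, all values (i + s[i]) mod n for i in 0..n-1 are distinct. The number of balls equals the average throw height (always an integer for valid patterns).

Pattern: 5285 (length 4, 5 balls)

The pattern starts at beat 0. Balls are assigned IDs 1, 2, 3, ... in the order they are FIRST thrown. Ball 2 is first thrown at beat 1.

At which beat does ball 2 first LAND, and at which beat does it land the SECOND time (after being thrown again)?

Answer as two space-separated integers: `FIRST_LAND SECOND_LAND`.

Beat 0 (L): throw ball1 h=5 -> lands@5:R; in-air after throw: [b1@5:R]
Beat 1 (R): throw ball2 h=2 -> lands@3:R; in-air after throw: [b2@3:R b1@5:R]
Beat 2 (L): throw ball3 h=8 -> lands@10:L; in-air after throw: [b2@3:R b1@5:R b3@10:L]
Beat 3 (R): throw ball2 h=5 -> lands@8:L; in-air after throw: [b1@5:R b2@8:L b3@10:L]
Beat 4 (L): throw ball4 h=5 -> lands@9:R; in-air after throw: [b1@5:R b2@8:L b4@9:R b3@10:L]
Beat 5 (R): throw ball1 h=2 -> lands@7:R; in-air after throw: [b1@7:R b2@8:L b4@9:R b3@10:L]
Beat 6 (L): throw ball5 h=8 -> lands@14:L; in-air after throw: [b1@7:R b2@8:L b4@9:R b3@10:L b5@14:L]
Beat 7 (R): throw ball1 h=5 -> lands@12:L; in-air after throw: [b2@8:L b4@9:R b3@10:L b1@12:L b5@14:L]
Beat 8 (L): throw ball2 h=5 -> lands@13:R; in-air after throw: [b4@9:R b3@10:L b1@12:L b2@13:R b5@14:L]
Ball 2: thrown@1 h=2 -> first land @3; rethrown@3 h=5 -> second land @8

Answer: 3 8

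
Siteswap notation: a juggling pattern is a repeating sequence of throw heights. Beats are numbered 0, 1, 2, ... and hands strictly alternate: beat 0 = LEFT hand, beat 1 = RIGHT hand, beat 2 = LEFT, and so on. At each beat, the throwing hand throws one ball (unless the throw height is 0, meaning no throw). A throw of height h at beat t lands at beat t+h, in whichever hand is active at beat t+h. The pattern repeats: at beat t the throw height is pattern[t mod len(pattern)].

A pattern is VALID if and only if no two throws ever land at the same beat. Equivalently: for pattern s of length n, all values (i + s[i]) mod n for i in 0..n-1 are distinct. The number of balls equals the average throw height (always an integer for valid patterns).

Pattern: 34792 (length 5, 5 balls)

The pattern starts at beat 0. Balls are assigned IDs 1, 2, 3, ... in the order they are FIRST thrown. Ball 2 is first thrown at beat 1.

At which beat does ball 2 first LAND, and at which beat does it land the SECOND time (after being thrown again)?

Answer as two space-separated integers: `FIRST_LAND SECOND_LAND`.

Answer: 5 8

Derivation:
Beat 0 (L): throw ball1 h=3 -> lands@3:R; in-air after throw: [b1@3:R]
Beat 1 (R): throw ball2 h=4 -> lands@5:R; in-air after throw: [b1@3:R b2@5:R]
Beat 2 (L): throw ball3 h=7 -> lands@9:R; in-air after throw: [b1@3:R b2@5:R b3@9:R]
Beat 3 (R): throw ball1 h=9 -> lands@12:L; in-air after throw: [b2@5:R b3@9:R b1@12:L]
Beat 4 (L): throw ball4 h=2 -> lands@6:L; in-air after throw: [b2@5:R b4@6:L b3@9:R b1@12:L]
Beat 5 (R): throw ball2 h=3 -> lands@8:L; in-air after throw: [b4@6:L b2@8:L b3@9:R b1@12:L]
Beat 6 (L): throw ball4 h=4 -> lands@10:L; in-air after throw: [b2@8:L b3@9:R b4@10:L b1@12:L]
Beat 7 (R): throw ball5 h=7 -> lands@14:L; in-air after throw: [b2@8:L b3@9:R b4@10:L b1@12:L b5@14:L]
Beat 8 (L): throw ball2 h=9 -> lands@17:R; in-air after throw: [b3@9:R b4@10:L b1@12:L b5@14:L b2@17:R]
Ball 2: thrown@1 h=4 -> first land @5; rethrown@5 h=3 -> second land @8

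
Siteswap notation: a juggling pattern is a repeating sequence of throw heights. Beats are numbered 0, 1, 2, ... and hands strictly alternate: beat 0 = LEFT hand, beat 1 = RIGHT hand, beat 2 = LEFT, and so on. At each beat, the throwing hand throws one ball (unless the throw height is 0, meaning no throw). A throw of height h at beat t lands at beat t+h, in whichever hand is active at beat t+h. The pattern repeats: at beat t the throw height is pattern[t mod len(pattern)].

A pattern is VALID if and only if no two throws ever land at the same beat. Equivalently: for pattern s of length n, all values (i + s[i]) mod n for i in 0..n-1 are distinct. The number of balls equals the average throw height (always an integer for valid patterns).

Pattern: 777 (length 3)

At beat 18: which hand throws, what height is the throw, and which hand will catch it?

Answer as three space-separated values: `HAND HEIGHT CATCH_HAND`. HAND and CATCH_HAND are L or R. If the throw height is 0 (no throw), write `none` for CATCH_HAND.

Answer: L 7 R

Derivation:
Beat 18: 18 mod 2 = 0, so hand = L
Throw height = pattern[18 mod 3] = pattern[0] = 7
Lands at beat 18+7=25, 25 mod 2 = 1, so catch hand = R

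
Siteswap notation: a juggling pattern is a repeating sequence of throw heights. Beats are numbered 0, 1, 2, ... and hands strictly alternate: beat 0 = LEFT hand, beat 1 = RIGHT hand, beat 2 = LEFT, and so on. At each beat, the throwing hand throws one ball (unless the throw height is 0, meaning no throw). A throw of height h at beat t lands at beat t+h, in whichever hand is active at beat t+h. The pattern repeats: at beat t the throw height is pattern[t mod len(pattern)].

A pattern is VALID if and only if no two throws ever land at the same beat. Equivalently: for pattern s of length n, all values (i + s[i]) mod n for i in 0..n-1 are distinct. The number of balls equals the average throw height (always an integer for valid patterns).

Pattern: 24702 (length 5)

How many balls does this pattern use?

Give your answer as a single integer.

Pattern = [2, 4, 7, 0, 2], length n = 5
  position 0: throw height = 2, running sum = 2
  position 1: throw height = 4, running sum = 6
  position 2: throw height = 7, running sum = 13
  position 3: throw height = 0, running sum = 13
  position 4: throw height = 2, running sum = 15
Total sum = 15; balls = sum / n = 15 / 5 = 3

Answer: 3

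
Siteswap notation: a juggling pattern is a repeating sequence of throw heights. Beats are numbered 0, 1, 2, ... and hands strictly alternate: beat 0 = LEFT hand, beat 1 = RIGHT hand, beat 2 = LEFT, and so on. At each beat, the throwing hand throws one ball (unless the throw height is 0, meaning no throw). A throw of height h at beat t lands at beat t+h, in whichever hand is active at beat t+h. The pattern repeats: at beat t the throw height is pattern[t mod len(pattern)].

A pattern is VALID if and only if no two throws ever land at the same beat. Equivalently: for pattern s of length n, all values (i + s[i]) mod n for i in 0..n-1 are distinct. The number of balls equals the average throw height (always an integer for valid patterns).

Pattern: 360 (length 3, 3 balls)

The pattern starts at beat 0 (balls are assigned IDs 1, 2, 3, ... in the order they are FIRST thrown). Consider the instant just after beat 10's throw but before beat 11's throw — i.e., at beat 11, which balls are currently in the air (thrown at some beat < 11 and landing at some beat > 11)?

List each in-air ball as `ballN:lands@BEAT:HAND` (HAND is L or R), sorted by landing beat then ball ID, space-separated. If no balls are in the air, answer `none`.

Beat 0 (L): throw ball1 h=3 -> lands@3:R; in-air after throw: [b1@3:R]
Beat 1 (R): throw ball2 h=6 -> lands@7:R; in-air after throw: [b1@3:R b2@7:R]
Beat 3 (R): throw ball1 h=3 -> lands@6:L; in-air after throw: [b1@6:L b2@7:R]
Beat 4 (L): throw ball3 h=6 -> lands@10:L; in-air after throw: [b1@6:L b2@7:R b3@10:L]
Beat 6 (L): throw ball1 h=3 -> lands@9:R; in-air after throw: [b2@7:R b1@9:R b3@10:L]
Beat 7 (R): throw ball2 h=6 -> lands@13:R; in-air after throw: [b1@9:R b3@10:L b2@13:R]
Beat 9 (R): throw ball1 h=3 -> lands@12:L; in-air after throw: [b3@10:L b1@12:L b2@13:R]
Beat 10 (L): throw ball3 h=6 -> lands@16:L; in-air after throw: [b1@12:L b2@13:R b3@16:L]

Answer: ball1:lands@12:L ball2:lands@13:R ball3:lands@16:L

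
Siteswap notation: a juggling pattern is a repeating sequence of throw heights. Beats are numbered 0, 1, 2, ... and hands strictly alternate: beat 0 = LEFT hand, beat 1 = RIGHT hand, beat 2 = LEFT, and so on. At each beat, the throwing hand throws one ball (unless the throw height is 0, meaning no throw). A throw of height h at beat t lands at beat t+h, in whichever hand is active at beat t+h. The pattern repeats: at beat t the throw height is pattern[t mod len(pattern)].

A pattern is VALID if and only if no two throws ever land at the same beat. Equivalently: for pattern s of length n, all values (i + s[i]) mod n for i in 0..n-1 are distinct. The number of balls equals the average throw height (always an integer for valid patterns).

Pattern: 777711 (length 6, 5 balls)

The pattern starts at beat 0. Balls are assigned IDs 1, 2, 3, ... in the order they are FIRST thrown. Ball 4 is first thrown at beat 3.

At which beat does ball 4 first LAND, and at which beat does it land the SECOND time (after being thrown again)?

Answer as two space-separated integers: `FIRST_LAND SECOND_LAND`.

Beat 0 (L): throw ball1 h=7 -> lands@7:R; in-air after throw: [b1@7:R]
Beat 1 (R): throw ball2 h=7 -> lands@8:L; in-air after throw: [b1@7:R b2@8:L]
Beat 2 (L): throw ball3 h=7 -> lands@9:R; in-air after throw: [b1@7:R b2@8:L b3@9:R]
Beat 3 (R): throw ball4 h=7 -> lands@10:L; in-air after throw: [b1@7:R b2@8:L b3@9:R b4@10:L]
Beat 4 (L): throw ball5 h=1 -> lands@5:R; in-air after throw: [b5@5:R b1@7:R b2@8:L b3@9:R b4@10:L]
Beat 5 (R): throw ball5 h=1 -> lands@6:L; in-air after throw: [b5@6:L b1@7:R b2@8:L b3@9:R b4@10:L]
Beat 6 (L): throw ball5 h=7 -> lands@13:R; in-air after throw: [b1@7:R b2@8:L b3@9:R b4@10:L b5@13:R]
Beat 7 (R): throw ball1 h=7 -> lands@14:L; in-air after throw: [b2@8:L b3@9:R b4@10:L b5@13:R b1@14:L]
Beat 8 (L): throw ball2 h=7 -> lands@15:R; in-air after throw: [b3@9:R b4@10:L b5@13:R b1@14:L b2@15:R]
Beat 9 (R): throw ball3 h=7 -> lands@16:L; in-air after throw: [b4@10:L b5@13:R b1@14:L b2@15:R b3@16:L]
Beat 10 (L): throw ball4 h=1 -> lands@11:R; in-air after throw: [b4@11:R b5@13:R b1@14:L b2@15:R b3@16:L]
Beat 11 (R): throw ball4 h=1 -> lands@12:L; in-air after throw: [b4@12:L b5@13:R b1@14:L b2@15:R b3@16:L]
Ball 4: thrown@3 h=7 -> first land @10; rethrown@10 h=1 -> second land @11

Answer: 10 11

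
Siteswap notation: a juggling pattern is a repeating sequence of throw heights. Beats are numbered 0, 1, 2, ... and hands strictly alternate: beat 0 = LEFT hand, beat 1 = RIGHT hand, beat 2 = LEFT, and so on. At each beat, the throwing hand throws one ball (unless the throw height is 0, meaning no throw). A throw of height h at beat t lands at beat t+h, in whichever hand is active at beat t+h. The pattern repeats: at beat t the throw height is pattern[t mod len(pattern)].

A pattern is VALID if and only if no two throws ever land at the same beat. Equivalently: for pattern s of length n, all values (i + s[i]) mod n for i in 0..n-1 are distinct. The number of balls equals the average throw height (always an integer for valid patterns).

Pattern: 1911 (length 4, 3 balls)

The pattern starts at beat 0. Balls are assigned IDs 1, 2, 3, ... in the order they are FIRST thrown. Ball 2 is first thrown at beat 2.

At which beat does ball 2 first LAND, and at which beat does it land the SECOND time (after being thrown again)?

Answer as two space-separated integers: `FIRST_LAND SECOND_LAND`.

Answer: 3 4

Derivation:
Beat 0 (L): throw ball1 h=1 -> lands@1:R; in-air after throw: [b1@1:R]
Beat 1 (R): throw ball1 h=9 -> lands@10:L; in-air after throw: [b1@10:L]
Beat 2 (L): throw ball2 h=1 -> lands@3:R; in-air after throw: [b2@3:R b1@10:L]
Beat 3 (R): throw ball2 h=1 -> lands@4:L; in-air after throw: [b2@4:L b1@10:L]
Beat 4 (L): throw ball2 h=1 -> lands@5:R; in-air after throw: [b2@5:R b1@10:L]
Ball 2: thrown@2 h=1 -> first land @3; rethrown@3 h=1 -> second land @4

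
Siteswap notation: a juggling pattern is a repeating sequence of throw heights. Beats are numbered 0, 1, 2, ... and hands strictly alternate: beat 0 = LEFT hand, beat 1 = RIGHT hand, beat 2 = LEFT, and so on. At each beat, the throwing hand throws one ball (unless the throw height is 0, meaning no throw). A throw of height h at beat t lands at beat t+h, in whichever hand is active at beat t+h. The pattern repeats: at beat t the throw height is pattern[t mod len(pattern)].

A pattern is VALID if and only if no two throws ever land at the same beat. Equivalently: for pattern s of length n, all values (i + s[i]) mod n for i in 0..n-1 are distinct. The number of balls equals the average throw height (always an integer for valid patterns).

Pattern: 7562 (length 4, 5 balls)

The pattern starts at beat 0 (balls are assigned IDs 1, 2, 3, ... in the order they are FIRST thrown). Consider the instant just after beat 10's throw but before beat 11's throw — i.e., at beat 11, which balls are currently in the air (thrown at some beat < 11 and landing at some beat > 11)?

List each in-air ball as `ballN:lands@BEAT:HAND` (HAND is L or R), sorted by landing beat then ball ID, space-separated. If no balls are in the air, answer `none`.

Beat 0 (L): throw ball1 h=7 -> lands@7:R; in-air after throw: [b1@7:R]
Beat 1 (R): throw ball2 h=5 -> lands@6:L; in-air after throw: [b2@6:L b1@7:R]
Beat 2 (L): throw ball3 h=6 -> lands@8:L; in-air after throw: [b2@6:L b1@7:R b3@8:L]
Beat 3 (R): throw ball4 h=2 -> lands@5:R; in-air after throw: [b4@5:R b2@6:L b1@7:R b3@8:L]
Beat 4 (L): throw ball5 h=7 -> lands@11:R; in-air after throw: [b4@5:R b2@6:L b1@7:R b3@8:L b5@11:R]
Beat 5 (R): throw ball4 h=5 -> lands@10:L; in-air after throw: [b2@6:L b1@7:R b3@8:L b4@10:L b5@11:R]
Beat 6 (L): throw ball2 h=6 -> lands@12:L; in-air after throw: [b1@7:R b3@8:L b4@10:L b5@11:R b2@12:L]
Beat 7 (R): throw ball1 h=2 -> lands@9:R; in-air after throw: [b3@8:L b1@9:R b4@10:L b5@11:R b2@12:L]
Beat 8 (L): throw ball3 h=7 -> lands@15:R; in-air after throw: [b1@9:R b4@10:L b5@11:R b2@12:L b3@15:R]
Beat 9 (R): throw ball1 h=5 -> lands@14:L; in-air after throw: [b4@10:L b5@11:R b2@12:L b1@14:L b3@15:R]
Beat 10 (L): throw ball4 h=6 -> lands@16:L; in-air after throw: [b5@11:R b2@12:L b1@14:L b3@15:R b4@16:L]
Beat 11 (R): throw ball5 h=2 -> lands@13:R; in-air after throw: [b2@12:L b5@13:R b1@14:L b3@15:R b4@16:L]

Answer: ball2:lands@12:L ball1:lands@14:L ball3:lands@15:R ball4:lands@16:L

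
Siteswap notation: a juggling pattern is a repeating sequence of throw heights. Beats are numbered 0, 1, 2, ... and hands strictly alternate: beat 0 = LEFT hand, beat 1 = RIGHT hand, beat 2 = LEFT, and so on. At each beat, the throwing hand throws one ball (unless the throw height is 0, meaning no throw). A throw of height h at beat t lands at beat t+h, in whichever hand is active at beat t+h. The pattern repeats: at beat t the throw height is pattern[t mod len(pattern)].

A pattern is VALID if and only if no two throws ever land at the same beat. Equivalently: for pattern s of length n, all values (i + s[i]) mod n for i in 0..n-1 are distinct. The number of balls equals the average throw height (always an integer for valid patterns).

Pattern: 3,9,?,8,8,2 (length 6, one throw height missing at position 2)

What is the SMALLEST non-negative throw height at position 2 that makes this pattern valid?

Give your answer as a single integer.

Answer: 0

Derivation:
i=0: (0 + 3) mod 6 = 3
i=1: (1 + 9) mod 6 = 4
i=2: s[i]=? (unknown)
i=3: (3 + 8) mod 6 = 5
i=4: (4 + 8) mod 6 = 0
i=5: (5 + 2) mod 6 = 1
Known residues: [0, 1, 3, 4, 5]; need a permutation of 0..5, so missing residue r = 2
Need (2 + s) mod 6 = 2; smallest s = (2 - 2) mod 6 = 0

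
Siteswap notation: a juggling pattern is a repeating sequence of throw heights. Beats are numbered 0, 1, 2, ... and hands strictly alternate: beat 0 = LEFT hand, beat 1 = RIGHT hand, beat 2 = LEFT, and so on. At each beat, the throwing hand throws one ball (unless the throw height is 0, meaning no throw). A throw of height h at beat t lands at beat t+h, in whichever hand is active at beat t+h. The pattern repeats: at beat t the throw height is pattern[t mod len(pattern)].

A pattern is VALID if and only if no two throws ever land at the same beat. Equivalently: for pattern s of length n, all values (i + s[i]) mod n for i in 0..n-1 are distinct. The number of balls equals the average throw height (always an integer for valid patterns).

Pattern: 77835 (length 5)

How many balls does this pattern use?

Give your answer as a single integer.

Answer: 6

Derivation:
Pattern = [7, 7, 8, 3, 5], length n = 5
  position 0: throw height = 7, running sum = 7
  position 1: throw height = 7, running sum = 14
  position 2: throw height = 8, running sum = 22
  position 3: throw height = 3, running sum = 25
  position 4: throw height = 5, running sum = 30
Total sum = 30; balls = sum / n = 30 / 5 = 6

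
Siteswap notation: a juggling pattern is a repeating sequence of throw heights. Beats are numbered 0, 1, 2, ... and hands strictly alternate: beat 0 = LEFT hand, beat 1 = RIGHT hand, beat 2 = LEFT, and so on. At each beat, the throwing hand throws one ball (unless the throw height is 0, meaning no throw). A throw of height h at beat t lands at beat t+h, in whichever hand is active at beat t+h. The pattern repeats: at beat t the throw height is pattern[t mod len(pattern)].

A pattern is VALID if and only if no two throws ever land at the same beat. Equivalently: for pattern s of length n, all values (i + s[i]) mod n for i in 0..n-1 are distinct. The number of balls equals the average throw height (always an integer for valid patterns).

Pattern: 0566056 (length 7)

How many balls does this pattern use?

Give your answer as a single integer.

Answer: 4

Derivation:
Pattern = [0, 5, 6, 6, 0, 5, 6], length n = 7
  position 0: throw height = 0, running sum = 0
  position 1: throw height = 5, running sum = 5
  position 2: throw height = 6, running sum = 11
  position 3: throw height = 6, running sum = 17
  position 4: throw height = 0, running sum = 17
  position 5: throw height = 5, running sum = 22
  position 6: throw height = 6, running sum = 28
Total sum = 28; balls = sum / n = 28 / 7 = 4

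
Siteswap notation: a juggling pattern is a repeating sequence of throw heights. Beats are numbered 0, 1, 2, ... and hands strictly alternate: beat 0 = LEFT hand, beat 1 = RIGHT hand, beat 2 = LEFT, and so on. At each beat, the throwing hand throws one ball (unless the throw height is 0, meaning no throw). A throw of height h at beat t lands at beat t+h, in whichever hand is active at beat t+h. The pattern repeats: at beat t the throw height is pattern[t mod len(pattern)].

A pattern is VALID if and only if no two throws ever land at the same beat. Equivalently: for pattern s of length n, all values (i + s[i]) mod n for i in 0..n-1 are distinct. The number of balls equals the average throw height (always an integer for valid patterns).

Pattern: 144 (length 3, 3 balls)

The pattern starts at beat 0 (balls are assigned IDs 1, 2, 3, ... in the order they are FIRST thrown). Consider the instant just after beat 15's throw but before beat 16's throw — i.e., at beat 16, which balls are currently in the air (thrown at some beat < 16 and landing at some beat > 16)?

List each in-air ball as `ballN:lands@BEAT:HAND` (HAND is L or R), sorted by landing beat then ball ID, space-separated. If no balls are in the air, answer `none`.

Answer: ball3:lands@17:R ball1:lands@18:L

Derivation:
Beat 0 (L): throw ball1 h=1 -> lands@1:R; in-air after throw: [b1@1:R]
Beat 1 (R): throw ball1 h=4 -> lands@5:R; in-air after throw: [b1@5:R]
Beat 2 (L): throw ball2 h=4 -> lands@6:L; in-air after throw: [b1@5:R b2@6:L]
Beat 3 (R): throw ball3 h=1 -> lands@4:L; in-air after throw: [b3@4:L b1@5:R b2@6:L]
Beat 4 (L): throw ball3 h=4 -> lands@8:L; in-air after throw: [b1@5:R b2@6:L b3@8:L]
Beat 5 (R): throw ball1 h=4 -> lands@9:R; in-air after throw: [b2@6:L b3@8:L b1@9:R]
Beat 6 (L): throw ball2 h=1 -> lands@7:R; in-air after throw: [b2@7:R b3@8:L b1@9:R]
Beat 7 (R): throw ball2 h=4 -> lands@11:R; in-air after throw: [b3@8:L b1@9:R b2@11:R]
Beat 8 (L): throw ball3 h=4 -> lands@12:L; in-air after throw: [b1@9:R b2@11:R b3@12:L]
Beat 9 (R): throw ball1 h=1 -> lands@10:L; in-air after throw: [b1@10:L b2@11:R b3@12:L]
Beat 10 (L): throw ball1 h=4 -> lands@14:L; in-air after throw: [b2@11:R b3@12:L b1@14:L]
Beat 11 (R): throw ball2 h=4 -> lands@15:R; in-air after throw: [b3@12:L b1@14:L b2@15:R]
Beat 12 (L): throw ball3 h=1 -> lands@13:R; in-air after throw: [b3@13:R b1@14:L b2@15:R]
Beat 13 (R): throw ball3 h=4 -> lands@17:R; in-air after throw: [b1@14:L b2@15:R b3@17:R]
Beat 14 (L): throw ball1 h=4 -> lands@18:L; in-air after throw: [b2@15:R b3@17:R b1@18:L]
Beat 15 (R): throw ball2 h=1 -> lands@16:L; in-air after throw: [b2@16:L b3@17:R b1@18:L]
Beat 16 (L): throw ball2 h=4 -> lands@20:L; in-air after throw: [b3@17:R b1@18:L b2@20:L]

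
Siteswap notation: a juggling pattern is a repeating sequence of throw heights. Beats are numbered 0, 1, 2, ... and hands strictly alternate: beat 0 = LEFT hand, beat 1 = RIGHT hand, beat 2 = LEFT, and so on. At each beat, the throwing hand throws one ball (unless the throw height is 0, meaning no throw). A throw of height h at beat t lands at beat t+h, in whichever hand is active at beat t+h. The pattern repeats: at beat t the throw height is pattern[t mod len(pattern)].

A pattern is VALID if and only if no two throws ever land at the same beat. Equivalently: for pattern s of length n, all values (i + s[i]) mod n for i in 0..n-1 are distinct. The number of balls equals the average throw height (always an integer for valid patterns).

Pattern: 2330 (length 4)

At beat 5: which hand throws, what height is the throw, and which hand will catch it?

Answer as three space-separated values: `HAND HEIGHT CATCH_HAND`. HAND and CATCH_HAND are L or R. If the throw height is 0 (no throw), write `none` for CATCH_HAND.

Answer: R 3 L

Derivation:
Beat 5: 5 mod 2 = 1, so hand = R
Throw height = pattern[5 mod 4] = pattern[1] = 3
Lands at beat 5+3=8, 8 mod 2 = 0, so catch hand = L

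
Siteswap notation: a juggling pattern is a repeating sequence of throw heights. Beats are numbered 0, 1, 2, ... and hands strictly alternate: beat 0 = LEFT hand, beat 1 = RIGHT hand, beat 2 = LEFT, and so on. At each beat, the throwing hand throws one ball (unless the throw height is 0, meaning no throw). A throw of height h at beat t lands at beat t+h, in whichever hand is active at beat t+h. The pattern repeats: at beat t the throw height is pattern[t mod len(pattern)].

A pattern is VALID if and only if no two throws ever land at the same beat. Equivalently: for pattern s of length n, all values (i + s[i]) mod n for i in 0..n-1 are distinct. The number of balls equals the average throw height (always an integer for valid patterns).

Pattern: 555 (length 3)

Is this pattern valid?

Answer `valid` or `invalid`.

i=0: (i + s[i]) mod n = (0 + 5) mod 3 = 2
i=1: (i + s[i]) mod n = (1 + 5) mod 3 = 0
i=2: (i + s[i]) mod n = (2 + 5) mod 3 = 1
Residues: [2, 0, 1], distinct: True

Answer: valid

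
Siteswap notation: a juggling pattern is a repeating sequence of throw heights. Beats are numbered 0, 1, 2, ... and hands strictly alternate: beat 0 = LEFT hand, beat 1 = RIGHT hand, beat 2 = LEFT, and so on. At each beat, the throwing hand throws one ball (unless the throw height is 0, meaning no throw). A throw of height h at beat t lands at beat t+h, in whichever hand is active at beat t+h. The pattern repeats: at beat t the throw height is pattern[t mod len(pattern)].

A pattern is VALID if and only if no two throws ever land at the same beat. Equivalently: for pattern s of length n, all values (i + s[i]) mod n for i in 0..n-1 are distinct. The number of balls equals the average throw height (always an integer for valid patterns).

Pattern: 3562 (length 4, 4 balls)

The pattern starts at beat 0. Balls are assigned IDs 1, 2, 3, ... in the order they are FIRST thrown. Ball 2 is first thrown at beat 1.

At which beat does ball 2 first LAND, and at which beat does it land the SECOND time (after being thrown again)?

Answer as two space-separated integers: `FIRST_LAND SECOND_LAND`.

Beat 0 (L): throw ball1 h=3 -> lands@3:R; in-air after throw: [b1@3:R]
Beat 1 (R): throw ball2 h=5 -> lands@6:L; in-air after throw: [b1@3:R b2@6:L]
Beat 2 (L): throw ball3 h=6 -> lands@8:L; in-air after throw: [b1@3:R b2@6:L b3@8:L]
Beat 3 (R): throw ball1 h=2 -> lands@5:R; in-air after throw: [b1@5:R b2@6:L b3@8:L]
Beat 4 (L): throw ball4 h=3 -> lands@7:R; in-air after throw: [b1@5:R b2@6:L b4@7:R b3@8:L]
Beat 5 (R): throw ball1 h=5 -> lands@10:L; in-air after throw: [b2@6:L b4@7:R b3@8:L b1@10:L]
Beat 6 (L): throw ball2 h=6 -> lands@12:L; in-air after throw: [b4@7:R b3@8:L b1@10:L b2@12:L]
Beat 7 (R): throw ball4 h=2 -> lands@9:R; in-air after throw: [b3@8:L b4@9:R b1@10:L b2@12:L]
Beat 8 (L): throw ball3 h=3 -> lands@11:R; in-air after throw: [b4@9:R b1@10:L b3@11:R b2@12:L]
Beat 9 (R): throw ball4 h=5 -> lands@14:L; in-air after throw: [b1@10:L b3@11:R b2@12:L b4@14:L]
Beat 10 (L): throw ball1 h=6 -> lands@16:L; in-air after throw: [b3@11:R b2@12:L b4@14:L b1@16:L]
Beat 11 (R): throw ball3 h=2 -> lands@13:R; in-air after throw: [b2@12:L b3@13:R b4@14:L b1@16:L]
Ball 2: thrown@1 h=5 -> first land @6; rethrown@6 h=6 -> second land @12

Answer: 6 12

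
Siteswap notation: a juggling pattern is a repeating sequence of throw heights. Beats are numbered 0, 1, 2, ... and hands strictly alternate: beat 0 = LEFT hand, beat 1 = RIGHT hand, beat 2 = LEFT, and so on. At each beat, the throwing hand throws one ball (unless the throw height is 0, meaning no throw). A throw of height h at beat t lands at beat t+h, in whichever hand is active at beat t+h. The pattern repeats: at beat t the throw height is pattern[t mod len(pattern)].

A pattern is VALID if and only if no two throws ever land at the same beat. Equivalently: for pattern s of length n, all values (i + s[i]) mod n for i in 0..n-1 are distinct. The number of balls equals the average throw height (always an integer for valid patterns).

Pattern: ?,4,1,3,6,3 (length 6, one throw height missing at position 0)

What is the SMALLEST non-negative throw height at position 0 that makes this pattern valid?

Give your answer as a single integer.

i=0: s[i]=? (unknown)
i=1: (1 + 4) mod 6 = 5
i=2: (2 + 1) mod 6 = 3
i=3: (3 + 3) mod 6 = 0
i=4: (4 + 6) mod 6 = 4
i=5: (5 + 3) mod 6 = 2
Known residues: [0, 2, 3, 4, 5]; need a permutation of 0..5, so missing residue r = 1
Need (0 + s) mod 6 = 1; smallest s = (1 - 0) mod 6 = 1

Answer: 1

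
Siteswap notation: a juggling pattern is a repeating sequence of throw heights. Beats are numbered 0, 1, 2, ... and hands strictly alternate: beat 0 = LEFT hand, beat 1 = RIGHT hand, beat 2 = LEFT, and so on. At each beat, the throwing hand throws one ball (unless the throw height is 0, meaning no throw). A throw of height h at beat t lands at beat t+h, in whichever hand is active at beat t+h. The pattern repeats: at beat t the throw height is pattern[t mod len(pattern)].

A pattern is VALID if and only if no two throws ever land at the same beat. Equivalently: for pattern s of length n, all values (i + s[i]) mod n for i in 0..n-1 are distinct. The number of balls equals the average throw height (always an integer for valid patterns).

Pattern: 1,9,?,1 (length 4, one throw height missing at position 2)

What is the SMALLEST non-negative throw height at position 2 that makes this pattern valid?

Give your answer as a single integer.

Answer: 1

Derivation:
i=0: (0 + 1) mod 4 = 1
i=1: (1 + 9) mod 4 = 2
i=2: s[i]=? (unknown)
i=3: (3 + 1) mod 4 = 0
Known residues: [0, 1, 2]; need a permutation of 0..3, so missing residue r = 3
Need (2 + s) mod 4 = 3; smallest s = (3 - 2) mod 4 = 1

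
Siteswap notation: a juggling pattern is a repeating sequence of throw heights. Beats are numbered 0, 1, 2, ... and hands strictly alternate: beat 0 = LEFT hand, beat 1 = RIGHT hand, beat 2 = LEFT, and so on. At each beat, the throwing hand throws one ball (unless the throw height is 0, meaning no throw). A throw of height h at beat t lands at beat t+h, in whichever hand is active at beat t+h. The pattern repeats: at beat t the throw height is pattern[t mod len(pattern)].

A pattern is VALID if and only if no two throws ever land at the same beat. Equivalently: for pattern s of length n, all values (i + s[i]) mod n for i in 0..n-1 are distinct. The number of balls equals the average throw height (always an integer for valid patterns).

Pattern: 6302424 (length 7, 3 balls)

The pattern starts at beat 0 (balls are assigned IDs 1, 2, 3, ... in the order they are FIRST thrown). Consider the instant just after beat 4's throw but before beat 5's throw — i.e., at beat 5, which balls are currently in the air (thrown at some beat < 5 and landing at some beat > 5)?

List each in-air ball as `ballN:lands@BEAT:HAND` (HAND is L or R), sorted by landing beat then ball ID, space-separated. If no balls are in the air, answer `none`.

Answer: ball1:lands@6:L ball2:lands@8:L

Derivation:
Beat 0 (L): throw ball1 h=6 -> lands@6:L; in-air after throw: [b1@6:L]
Beat 1 (R): throw ball2 h=3 -> lands@4:L; in-air after throw: [b2@4:L b1@6:L]
Beat 3 (R): throw ball3 h=2 -> lands@5:R; in-air after throw: [b2@4:L b3@5:R b1@6:L]
Beat 4 (L): throw ball2 h=4 -> lands@8:L; in-air after throw: [b3@5:R b1@6:L b2@8:L]
Beat 5 (R): throw ball3 h=2 -> lands@7:R; in-air after throw: [b1@6:L b3@7:R b2@8:L]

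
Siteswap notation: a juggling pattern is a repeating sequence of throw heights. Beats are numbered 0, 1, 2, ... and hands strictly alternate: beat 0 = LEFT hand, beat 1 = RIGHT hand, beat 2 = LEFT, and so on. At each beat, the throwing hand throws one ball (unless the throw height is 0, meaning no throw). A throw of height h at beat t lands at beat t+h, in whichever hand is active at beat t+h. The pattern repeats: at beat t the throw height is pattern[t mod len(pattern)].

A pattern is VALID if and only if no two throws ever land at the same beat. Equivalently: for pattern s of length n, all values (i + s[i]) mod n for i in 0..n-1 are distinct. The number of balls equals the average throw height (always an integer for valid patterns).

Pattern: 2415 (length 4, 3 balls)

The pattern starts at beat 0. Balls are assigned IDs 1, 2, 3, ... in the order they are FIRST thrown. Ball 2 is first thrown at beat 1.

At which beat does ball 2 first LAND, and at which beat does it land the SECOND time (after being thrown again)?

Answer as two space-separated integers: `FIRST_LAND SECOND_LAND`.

Answer: 5 9

Derivation:
Beat 0 (L): throw ball1 h=2 -> lands@2:L; in-air after throw: [b1@2:L]
Beat 1 (R): throw ball2 h=4 -> lands@5:R; in-air after throw: [b1@2:L b2@5:R]
Beat 2 (L): throw ball1 h=1 -> lands@3:R; in-air after throw: [b1@3:R b2@5:R]
Beat 3 (R): throw ball1 h=5 -> lands@8:L; in-air after throw: [b2@5:R b1@8:L]
Beat 4 (L): throw ball3 h=2 -> lands@6:L; in-air after throw: [b2@5:R b3@6:L b1@8:L]
Beat 5 (R): throw ball2 h=4 -> lands@9:R; in-air after throw: [b3@6:L b1@8:L b2@9:R]
Beat 6 (L): throw ball3 h=1 -> lands@7:R; in-air after throw: [b3@7:R b1@8:L b2@9:R]
Beat 7 (R): throw ball3 h=5 -> lands@12:L; in-air after throw: [b1@8:L b2@9:R b3@12:L]
Beat 8 (L): throw ball1 h=2 -> lands@10:L; in-air after throw: [b2@9:R b1@10:L b3@12:L]
Beat 9 (R): throw ball2 h=4 -> lands@13:R; in-air after throw: [b1@10:L b3@12:L b2@13:R]
Ball 2: thrown@1 h=4 -> first land @5; rethrown@5 h=4 -> second land @9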